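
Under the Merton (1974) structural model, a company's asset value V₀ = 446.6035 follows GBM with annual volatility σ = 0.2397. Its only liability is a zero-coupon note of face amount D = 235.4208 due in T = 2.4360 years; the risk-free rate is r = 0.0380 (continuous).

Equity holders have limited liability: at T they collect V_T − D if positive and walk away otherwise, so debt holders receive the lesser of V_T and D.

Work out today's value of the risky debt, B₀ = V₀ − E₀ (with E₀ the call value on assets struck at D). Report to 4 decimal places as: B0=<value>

B0=213.5244

With assets at 446.6035 and a single debt payment of 235.4208 at 2.4360 years:
d₁ = [ln(V₀/D) + (r + σ²/2)T] / (σ√T)
   = [ln(446.6035/235.4208) + (0.0380 + 0.5·0.2397²)·2.4360] / (0.2397·√2.4360)
   = [0.640297 + 0.162550] / 0.374116 = 2.145980
d₂ = d₁ − σ√T = 2.145980 − 0.374116 = 1.771864
N(d₁) = 0.984063,  N(d₂) = 0.961791,  e^(−rT) = 0.911587
E₀ = V₀·N(d₁) − D·e^(−rT)·N(d₂)
   = 446.6035·0.984063 − 235.4208·0.911587·0.961791 = 233.079076
B₀ = V₀ − E₀ = 446.6035 − 233.079076 = 213.524424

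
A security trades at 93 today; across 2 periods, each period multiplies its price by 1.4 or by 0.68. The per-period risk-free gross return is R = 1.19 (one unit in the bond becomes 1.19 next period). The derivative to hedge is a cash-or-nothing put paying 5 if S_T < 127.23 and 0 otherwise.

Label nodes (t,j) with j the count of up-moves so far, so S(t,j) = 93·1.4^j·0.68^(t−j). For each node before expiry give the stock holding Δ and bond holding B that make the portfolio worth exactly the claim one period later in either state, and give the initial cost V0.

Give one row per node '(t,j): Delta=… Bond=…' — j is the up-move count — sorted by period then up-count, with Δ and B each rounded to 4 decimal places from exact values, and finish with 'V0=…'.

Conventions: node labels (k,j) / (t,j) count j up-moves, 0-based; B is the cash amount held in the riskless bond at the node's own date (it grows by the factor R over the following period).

Risk-neutral probability p* = (R−d)/(u−d) = (1.19−0.68)/(1.4−0.68) = 0.7083.
At maturity the claim pays: V(2,0)=5.0000, V(2,1)=5.0000, V(2,2)=0.0000
(1,0): S=63.2400. Δ = (V_up−V_dn)/(S_up−S_dn) = (5.0000−5.0000)/(88.5360−43.0032) = 0.0000. V = [p*·5.0000 + (1−p*)·5.0000]/1.19 = 4.2017. B = V − Δ·S = 4.2017.
(1,1): S=130.2000. Δ = (V_up−V_dn)/(S_up−S_dn) = (0.0000−5.0000)/(182.2800−88.5360) = -0.0533. V = [p*·0.0000 + (1−p*)·5.0000]/1.19 = 1.2255. B = V − Δ·S = 8.1699.
(0,0): S=93.0000. Δ = (V_up−V_dn)/(S_up−S_dn) = (1.2255−4.2017)/(130.2000−63.2400) = -0.0444. V = [p*·1.2255 + (1−p*)·4.2017]/1.19 = 1.7593. B = V − Δ·S = 5.8929.
As a check, the time-0 holding Δ(0,0)·S0 + B(0,0) comes to 1.7593 — exactly V0.

(0,0): Delta=-0.0444 Bond=5.8929
(1,0): Delta=0.0000 Bond=4.2017
(1,1): Delta=-0.0533 Bond=8.1699
V0=1.7593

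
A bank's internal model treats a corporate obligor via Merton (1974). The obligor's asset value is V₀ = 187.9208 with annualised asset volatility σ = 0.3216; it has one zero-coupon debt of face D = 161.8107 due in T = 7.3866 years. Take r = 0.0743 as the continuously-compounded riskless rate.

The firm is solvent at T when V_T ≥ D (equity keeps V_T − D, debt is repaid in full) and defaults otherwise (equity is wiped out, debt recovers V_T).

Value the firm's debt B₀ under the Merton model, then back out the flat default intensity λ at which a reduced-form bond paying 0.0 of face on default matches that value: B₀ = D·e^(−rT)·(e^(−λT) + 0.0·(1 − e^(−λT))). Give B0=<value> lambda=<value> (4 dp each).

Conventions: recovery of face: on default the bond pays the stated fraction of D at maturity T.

B0=80.2789 lambda=0.0206

Equity is a call on the firm's assets struck at D = 161.8107:
d₁ = [ln(V₀/D) + (r + σ²/2)T] / (σ√T)
   = [ln(187.9208/161.8107) + (0.0743 + 0.5·0.3216²)·7.3866] / (0.3216·√7.3866)
   = [0.149593 + 0.930810] / 0.874054 = 1.236083
d₂ = d₁ − σ√T = 1.236083 − 0.874054 = 0.362029
N(d₁) = 0.891786,  N(d₂) = 0.641335,  e^(−rT) = 0.577628
E₀ = V₀·N(d₁) − D·e^(−rT)·N(d₂)
   = 187.9208·0.891786 − 161.8107·0.577628·0.641335 = 107.641869
B₀ = V₀ − E₀ = 187.9208 − 107.641869 = 80.278931
e^(−λT) = (B₀·e^(rT)/D − 0)/(1 − 0) = (80.2789·1.731217/161.8107 − 0)/1 = 0.85890588
λ = −ln(0.85890588)/7.3866 = 0.020591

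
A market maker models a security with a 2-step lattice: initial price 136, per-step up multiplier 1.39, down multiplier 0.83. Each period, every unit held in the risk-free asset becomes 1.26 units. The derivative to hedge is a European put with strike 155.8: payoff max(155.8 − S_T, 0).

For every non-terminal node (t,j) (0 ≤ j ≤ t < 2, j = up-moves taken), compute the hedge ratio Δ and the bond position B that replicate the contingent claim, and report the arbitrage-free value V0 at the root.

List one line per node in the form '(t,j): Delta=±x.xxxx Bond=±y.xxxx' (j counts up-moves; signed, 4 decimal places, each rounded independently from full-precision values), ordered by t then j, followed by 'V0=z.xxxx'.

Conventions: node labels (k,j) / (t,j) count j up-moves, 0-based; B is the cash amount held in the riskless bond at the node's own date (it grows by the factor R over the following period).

(0,0): Delta=-0.1503 Bond=22.5424
(1,0): Delta=-0.9825 Bond=122.3531
(1,1): Delta=0.0000 Bond=0.0000
V0=2.1083

Since d<R<u, set p* = (R−d)/(u−d) = 0.7679; price each node as the discounted p*-expectation of its children.
Payoffs at expiry: V(2,0)=62.1096, V(2,1)=0.0000, V(2,2)=0.0000
(1,0): S=112.8800. Δ = (V_up−V_dn)/(S_up−S_dn) = (0.0000−62.1096)/(156.9032−93.6904) = -0.9825. V = [p*·0.0000 + (1−p*)·62.1096]/1.26 = 11.4431. B = V − Δ·S = 122.3531.
(1,1): S=189.0400. Δ = (V_up−V_dn)/(S_up−S_dn) = (0.0000−0.0000)/(262.7656−156.9032) = 0.0000. V = [p*·0.0000 + (1−p*)·0.0000]/1.26 = 0.0000. B = V − Δ·S = 0.0000.
(0,0): S=136.0000. Δ = (V_up−V_dn)/(S_up−S_dn) = (0.0000−11.4431)/(189.0400−112.8800) = -0.1503. V = [p*·0.0000 + (1−p*)·11.4431]/1.26 = 2.1083. B = V − Δ·S = 22.5424.
Sanity check at the root: Δ(0,0)·S0 + B(0,0) reproduces V0 = 2.1083.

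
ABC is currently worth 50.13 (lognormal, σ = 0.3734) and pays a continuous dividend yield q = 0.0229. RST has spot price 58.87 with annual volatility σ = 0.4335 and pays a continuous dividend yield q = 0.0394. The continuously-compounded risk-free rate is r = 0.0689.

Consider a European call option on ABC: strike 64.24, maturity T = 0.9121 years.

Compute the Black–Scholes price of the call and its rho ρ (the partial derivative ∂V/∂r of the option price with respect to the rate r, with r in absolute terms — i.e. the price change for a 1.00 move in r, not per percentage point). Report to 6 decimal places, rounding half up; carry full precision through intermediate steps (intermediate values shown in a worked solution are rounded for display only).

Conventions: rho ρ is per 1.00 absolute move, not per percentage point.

price = 3.364684
ρ = 12.369111

σ√T = 0.3734·√0.9121 = 0.356612
d₁ = (ln(S/K) + (r−q+σ²/2)T) / (σ√T) = (ln(50.13/64.24) + (0.0689−0.0229+0.3734²/2)·0.9121) / 0.356612 = (-0.248006 + 0.105543) / 0.356612 = -0.399493
d₂ = d₁ − σ√T = -0.399493 − 0.356612 = -0.756105
e^{−rT} = 0.939090
e^{−qT} = 0.979330
N(d₁) = 0.344765,  N(d₂) = 0.224793
Call price V = S·e^{−qT}·N(d₁) − K·e^{−rT}·N(d₂) = 16.925818 − 13.561134 = 3.364684
ρ = K·T·e^{−rT}·N(d₂) = 12.369111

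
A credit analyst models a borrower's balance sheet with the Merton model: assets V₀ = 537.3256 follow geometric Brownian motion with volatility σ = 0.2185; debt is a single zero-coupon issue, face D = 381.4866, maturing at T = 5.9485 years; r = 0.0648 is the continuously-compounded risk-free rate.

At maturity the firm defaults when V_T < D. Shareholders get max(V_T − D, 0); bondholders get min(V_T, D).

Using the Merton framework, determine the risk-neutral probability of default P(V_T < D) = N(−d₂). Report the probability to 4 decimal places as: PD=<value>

PD=0.1358

With assets at 537.3256 and a single debt payment of 381.4866 at 5.9485 years:
d₁ = [ln(V₀/D) + (r + σ²/2)T] / (σ√T)
   = [ln(537.3256/381.4866) + (0.0648 + 0.5·0.2185²)·5.9485] / (0.2185·√5.9485)
   = [0.342529 + 0.527460] / 0.532912 = 1.632520
d₂ = d₁ − σ√T = 1.632520 − 0.532912 = 1.099608
risk-neutral PD = N(−d₂) = N(-1.099608) = 0.135751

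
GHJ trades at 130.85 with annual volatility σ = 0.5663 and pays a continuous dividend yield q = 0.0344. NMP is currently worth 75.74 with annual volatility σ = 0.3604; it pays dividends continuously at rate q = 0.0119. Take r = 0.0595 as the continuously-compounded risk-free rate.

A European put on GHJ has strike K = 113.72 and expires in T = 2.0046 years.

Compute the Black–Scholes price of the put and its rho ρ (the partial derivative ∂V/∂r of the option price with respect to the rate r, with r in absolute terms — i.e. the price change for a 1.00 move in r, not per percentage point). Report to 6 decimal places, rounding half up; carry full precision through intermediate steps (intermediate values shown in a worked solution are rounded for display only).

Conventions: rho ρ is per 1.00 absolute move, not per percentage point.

price = 25.066700
ρ = -114.276460

σ√T = 0.5663·√2.0046 = 0.801790
d₁ = (ln(S/K) + (r−q+σ²/2)T) / (σ√T) = (ln(130.85/113.72) + (0.0595−0.0344+0.5663²/2)·2.0046) / 0.801790 = (0.140312 + 0.371749) / 0.801790 = 0.638648
d₂ = d₁ − σ√T = 0.638648 − 0.801790 = -0.163142
e^{−rT} = 0.887565
e^{−qT} = 0.933366
N(−d₁) = 0.261526,  N(−d₂) = 0.564797
Put price V = K·e^{−rT}·N(−d₂) − S·e^{−qT}·N(−d₁) = 57.007114 − 31.940413 = 25.066700
ρ = −K·T·e^{−rT}·N(−d₂) = -114.276460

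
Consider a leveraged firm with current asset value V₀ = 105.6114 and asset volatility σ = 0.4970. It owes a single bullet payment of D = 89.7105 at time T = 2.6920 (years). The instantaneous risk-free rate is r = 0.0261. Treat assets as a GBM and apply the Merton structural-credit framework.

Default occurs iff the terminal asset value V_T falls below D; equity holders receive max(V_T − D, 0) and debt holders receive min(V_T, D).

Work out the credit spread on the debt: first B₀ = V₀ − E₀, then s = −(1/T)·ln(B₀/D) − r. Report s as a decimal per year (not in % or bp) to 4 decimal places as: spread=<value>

Work the structural quantities from V₀ = 105.6114 against face 89.7105:
d₁ = [ln(V₀/D) + (r + σ²/2)T] / (σ√T)
   = [ln(105.6114/89.7105) + (0.0261 + 0.5·0.4970²)·2.6920] / (0.4970·√2.6920)
   = [0.163179 + 0.402735] / 0.815444 = 0.693995
d₂ = d₁ − σ√T = 0.693995 − 0.815444 = -0.121449
N(d₁) = 0.756157,  N(d₂) = 0.451668,  e^(−rT) = 0.932150
E₀ = V₀·N(d₁) − D·e^(−rT)·N(d₂)
   = 105.6114·0.756157 − 89.7105·0.932150·0.451668 = 42.088709
B₀ = V₀ − E₀ = 105.6114 − 42.088709 = 63.522691
spread = −(1/T)·ln(B₀/D) − r = −(1/2.6920)·ln(63.522691/89.7105) − 0.0261 = 0.10212832

spread=0.1021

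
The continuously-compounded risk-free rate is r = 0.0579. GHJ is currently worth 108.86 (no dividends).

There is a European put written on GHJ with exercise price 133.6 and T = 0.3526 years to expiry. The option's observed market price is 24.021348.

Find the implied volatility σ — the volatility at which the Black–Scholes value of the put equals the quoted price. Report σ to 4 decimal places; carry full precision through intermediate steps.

sigma = 0.3193

At σ = 0.3193 the Black–Scholes value reproduces the quote:
σ√T = 0.3193·√0.3526 = 0.189601
d₁ = (ln(S/K) + (r+σ²/2)T) / (σ√T) = (ln(108.86/133.6) + (0.0579+0.3193²/2)·0.3526) / 0.189601 = (-0.204788 + 0.038390) / 0.189601 = -0.877622
d₂ = d₁ − σ√T = -0.877622 − 0.189601 = -1.067223
e^{−rT} = 0.979791
N(−d₁) = 0.809926,  N(−d₂) = 0.857064
V = K·e^{−rT}·N(−d₂) − S·N(−d₁) = 112.189851 − 88.168503 = 24.021348 (matching the quote); vega is positive throughout, so no other σ reproduces this price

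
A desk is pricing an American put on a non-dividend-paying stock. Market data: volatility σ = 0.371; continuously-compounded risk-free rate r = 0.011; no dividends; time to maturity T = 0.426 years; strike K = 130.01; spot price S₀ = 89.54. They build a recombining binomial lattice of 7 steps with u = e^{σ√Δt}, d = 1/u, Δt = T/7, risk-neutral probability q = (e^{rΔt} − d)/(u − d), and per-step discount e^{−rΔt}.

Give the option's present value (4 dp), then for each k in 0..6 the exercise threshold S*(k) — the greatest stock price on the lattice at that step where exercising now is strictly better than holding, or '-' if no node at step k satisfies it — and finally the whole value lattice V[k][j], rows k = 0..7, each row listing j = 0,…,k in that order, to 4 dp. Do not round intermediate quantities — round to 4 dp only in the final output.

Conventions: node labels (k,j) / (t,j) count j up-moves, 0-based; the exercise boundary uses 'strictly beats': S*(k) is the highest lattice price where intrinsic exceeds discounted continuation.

Δt=0.06086, u=1.09584, d=0.91254, q=0.48079, disc=e^(-rΔt)=0.99933
k=7 terminal: V=max(K-S,0) → 82.8274 73.3499 61.9686 48.3011 31.8883 12.1787 0.0000 0.0000
k=6: j=0 S=51.7047 intr=78.3053 cont=78.2183 V=78.3053[EX]; j=1 S=62.0906 intr=67.9194 cont=67.8324 V=67.9194[EX]; j=2 S=74.5626 intr=55.4474 cont=55.3603 V=55.4474[EX]; j=3 S=89.5400 intr=40.4700 cont=40.3830 V=40.4700[EX]; j=4 S=107.5258 intr=22.4842 cont=22.3972 V=22.4842[EX]; j=5 S=129.1245 intr=0.8855 cont=6.3191 V=6.3191[hold]; j=6 S=155.0616 intr=0.0000 cont=0.0000 V=0.0000[hold]  S*(6)=107.5258
k=5: j=0 S=56.6601 intr=73.3499 cont=73.2629 V=73.3499[EX]; j=1 S=68.0414 intr=61.9686 cont=61.8816 V=61.9686[EX]; j=2 S=81.7089 intr=48.3011 cont=48.2141 V=48.3011[EX]; j=3 S=98.1217 intr=31.8883 cont=31.8013 V=31.8883[EX]; j=4 S=117.8313 intr=12.1787 cont=14.7023 V=14.7023[hold]; j=5 S=141.5000 intr=0.0000 cont=3.2787 V=3.2787[hold]  S*(5)=98.1217
k=4: j=0 S=62.0906 intr=67.9194 cont=67.8324 V=67.9194[EX]; j=1 S=74.5626 intr=55.4474 cont=55.3603 V=55.4474[EX]; j=2 S=89.5400 intr=40.4700 cont=40.3830 V=40.4700[EX]; j=3 S=107.5258 intr=22.4842 cont=23.6097 V=23.6097[hold]; j=4 S=129.1245 intr=0.8855 cont=9.2038 V=9.2038[hold]  S*(4)=89.5400
k=3: j=0 S=68.0414 intr=61.9686 cont=61.8816 V=61.9686[EX]; j=1 S=81.7089 intr=48.3011 cont=48.2141 V=48.3011[EX]; j=2 S=98.1217 intr=31.8883 cont=32.3421 V=32.3421[hold]; j=3 S=117.8313 intr=12.1787 cont=16.6724 V=16.6724[hold]  S*(3)=81.7089
k=2: j=0 S=74.5626 intr=55.4474 cont=55.3603 V=55.4474[EX]; j=1 S=89.5400 intr=40.4700 cont=40.6010 V=40.6010[hold]; j=2 S=107.5258 intr=22.4842 cont=24.7917 V=24.7917[hold]  S*(2)=74.5626
k=1: j=0 S=81.7089 intr=48.3011 cont=48.2771 V=48.3011[EX]; j=1 S=98.1217 intr=31.8883 cont=32.9780 V=32.9780[hold]  S*(1)=81.7089
k=0: j=0 S=89.5400 intr=40.4700 cont=40.9065 V=40.9065[hold]  S*(0)=-

price = 40.9065
boundary = - 81.7089 74.5626 81.7089 89.5400 98.1217 107.5258
tree:
40.9065
48.3011 32.9780
55.4474 40.6010 24.7917
61.9686 48.3011 32.3421 16.6724
67.9194 55.4474 40.4700 23.6097 9.2038
73.3499 61.9686 48.3011 31.8883 14.7023 3.2787
78.3053 67.9194 55.4474 40.4700 22.4842 6.3191 0.0000
82.8274 73.3499 61.9686 48.3011 31.8883 12.1787 0.0000 0.0000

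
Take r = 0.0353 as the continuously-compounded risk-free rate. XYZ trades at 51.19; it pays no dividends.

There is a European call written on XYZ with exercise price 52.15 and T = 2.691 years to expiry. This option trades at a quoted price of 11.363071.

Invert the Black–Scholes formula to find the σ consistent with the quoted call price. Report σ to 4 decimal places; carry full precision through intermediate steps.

sigma = 0.2930

At σ = 0.2930 the Black–Scholes value reproduces the quote:
σ√T = 0.293·√2.691 = 0.480645
d₁ = (ln(S/K) + (r+σ²/2)T) / (σ√T) = (ln(51.19/52.15) + (0.0353+0.293²/2)·2.691) / 0.480645 = (-0.018580 + 0.210502) / 0.480645 = 0.399301
d₂ = d₁ − σ√T = 0.399301 − 0.480645 = -0.081344
e^{−rT} = 0.909380
N(d₁) = 0.655164,  N(d₂) = 0.467584
V = S·N(d₁) − K·e^{−rT}·N(d₂) = 33.537864 − 22.174792 = 11.363071 (equal to the quote); since ∂V/∂σ > 0 for all σ, the implied volatility is unique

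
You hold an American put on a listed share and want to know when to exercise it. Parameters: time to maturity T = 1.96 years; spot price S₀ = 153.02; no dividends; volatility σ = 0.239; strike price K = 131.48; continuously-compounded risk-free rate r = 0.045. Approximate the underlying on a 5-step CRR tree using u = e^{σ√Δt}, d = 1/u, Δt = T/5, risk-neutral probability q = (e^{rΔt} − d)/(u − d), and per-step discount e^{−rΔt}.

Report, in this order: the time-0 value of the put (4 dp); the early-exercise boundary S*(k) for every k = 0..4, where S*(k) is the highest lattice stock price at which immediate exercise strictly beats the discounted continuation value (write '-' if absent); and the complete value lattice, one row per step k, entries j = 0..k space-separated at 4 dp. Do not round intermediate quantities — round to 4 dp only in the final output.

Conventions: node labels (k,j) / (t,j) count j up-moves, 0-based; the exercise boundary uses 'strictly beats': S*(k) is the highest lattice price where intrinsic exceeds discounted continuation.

Δt=0.39200  u=1.16141  d=0.86102  q=0.52190  discount=0.98251
step 5 (expiry): payoffs max(K−S,0) = 59.0674 33.8040 0.0000 0.0000 0.0000 0.0000
step 4: (k=4,j=0): S=84.1010, K−S=47.3790, hold=45.0801 ⇒ V=47.3790 exercise | (k=4,j=1): S=113.4422, K−S=18.0378, hold=15.8790 ⇒ V=18.0378 exercise | (k=4,j=2): S=153.0200, K−S=0.0000, hold=0.0000 ⇒ V=0.0000 continue | (k=4,j=3): S=206.4058, K−S=0.0000, hold=0.0000 ⇒ V=0.0000 continue | (k=4,j=4): S=278.4168, K−S=0.0000, hold=0.0000 ⇒ V=0.0000 continue  boundary S*=113.4422
step 3: (k=3,j=0): S=97.6760, K−S=33.8040, hold=31.5051 ⇒ V=33.8040 exercise | (k=3,j=1): S=131.7533, K−S=0.0000, hold=8.4730 ⇒ V=8.4730 continue | (k=3,j=2): S=177.7195, K−S=0.0000, hold=0.0000 ⇒ V=0.0000 continue | (k=3,j=3): S=239.7224, K−S=0.0000, hold=0.0000 ⇒ V=0.0000 continue  boundary S*=97.6760
step 2: (k=2,j=0): S=113.4422, K−S=18.0378, hold=20.2238 ⇒ V=20.2238 continue | (k=2,j=1): S=153.0200, K−S=0.0000, hold=3.9801 ⇒ V=3.9801 continue | (k=2,j=2): S=206.4058, K−S=0.0000, hold=0.0000 ⇒ V=0.0000 continue  boundary S*=-
step 1: (k=1,j=0): S=131.7533, K−S=0.0000, hold=11.5407 ⇒ V=11.5407 continue | (k=1,j=1): S=177.7195, K−S=0.0000, hold=1.8696 ⇒ V=1.8696 continue  boundary S*=-
step 0: (k=0,j=0): S=153.0200, K−S=0.0000, hold=6.3798 ⇒ V=6.3798 continue  boundary S*=-

price = 6.3798
boundary = - - - 97.6760 113.4422
tree:
6.3798
11.5407 1.8696
20.2238 3.9801 0.0000
33.8040 8.4730 0.0000 0.0000
47.3790 18.0378 0.0000 0.0000 0.0000
59.0674 33.8040 0.0000 0.0000 0.0000 0.0000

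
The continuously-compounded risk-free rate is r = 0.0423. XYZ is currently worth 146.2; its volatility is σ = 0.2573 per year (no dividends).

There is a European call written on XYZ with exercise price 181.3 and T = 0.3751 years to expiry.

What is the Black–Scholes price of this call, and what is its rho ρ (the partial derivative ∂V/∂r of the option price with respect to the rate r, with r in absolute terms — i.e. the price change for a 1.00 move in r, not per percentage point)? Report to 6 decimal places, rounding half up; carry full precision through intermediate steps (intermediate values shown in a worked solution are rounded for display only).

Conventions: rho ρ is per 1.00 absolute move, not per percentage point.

price = 1.245679
ρ = 5.993514

σ√T = 0.2573·√0.3751 = 0.157584
d₁ = (ln(S/K) + (r+σ²/2)T) / (σ√T) = (ln(146.2/181.3) + (0.0423+0.2573²/2)·0.3751) / 0.157584 = (-0.215178 + 0.028283) / 0.157584 = -1.185995
d₂ = d₁ − σ√T = -1.185995 − 0.157584 = -1.343580
e^{−rT} = 0.984258
N(d₁) = 0.117812,  N(d₂) = 0.089542
Call price V = S·N(d₁) − K·e^{−rT}·N(d₂) = 17.224123 − 15.978444 = 1.245679
ρ = K·T·e^{−rT}·N(d₂) = 5.993514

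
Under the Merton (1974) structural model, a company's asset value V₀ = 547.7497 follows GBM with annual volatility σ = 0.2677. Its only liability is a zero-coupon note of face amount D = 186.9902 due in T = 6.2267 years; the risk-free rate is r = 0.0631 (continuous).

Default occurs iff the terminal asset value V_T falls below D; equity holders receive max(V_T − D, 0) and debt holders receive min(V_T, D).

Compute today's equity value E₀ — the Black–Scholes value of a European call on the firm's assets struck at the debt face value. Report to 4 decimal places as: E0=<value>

E0=422.3414

With assets at 547.7497 and a single debt payment of 186.9902 at 6.2267 years:
d₁ = [ln(V₀/D) + (r + σ²/2)T] / (σ√T)
   = [ln(547.7497/186.9902) + (0.0631 + 0.5·0.2677²)·6.2267] / (0.2677·√6.2267)
   = [1.074762 + 0.616018] / 0.668001 = 2.531103
d₂ = d₁ − σ√T = 2.531103 − 0.668001 = 1.863101
N(d₁) = 0.994315,  N(d₂) = 0.968776,  e^(−rT) = 0.675093
E₀ = V₀·N(d₁) − D·e^(−rT)·N(d₂)
   = 547.7497·0.994315 − 186.9902·0.675093·0.968776 = 422.341424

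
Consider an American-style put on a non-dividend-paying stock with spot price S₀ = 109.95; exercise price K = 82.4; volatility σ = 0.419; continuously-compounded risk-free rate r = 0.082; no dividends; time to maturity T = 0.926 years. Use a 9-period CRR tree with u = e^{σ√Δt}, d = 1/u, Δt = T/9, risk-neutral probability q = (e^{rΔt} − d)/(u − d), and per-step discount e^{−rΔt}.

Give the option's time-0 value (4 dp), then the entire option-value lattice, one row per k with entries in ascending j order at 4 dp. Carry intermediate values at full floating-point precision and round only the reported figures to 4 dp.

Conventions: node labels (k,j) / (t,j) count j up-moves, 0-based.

price = 4.0411
tree:
4.0411
6.2156 1.9168
9.3349 3.1755 0.6801
13.6348 5.1571 1.2309 0.1361
19.2784 8.1751 2.2012 0.2734 0.0000
26.2500 12.5754 3.8764 0.5491 0.0000 0.0000
33.3114 18.6213 6.6920 1.1027 0.0000 0.0000 0.0000
39.4847 26.2500 11.2443 2.2148 0.0000 0.0000 0.0000 0.0000
44.8817 33.3114 18.1728 4.4481 0.0000 0.0000 0.0000 0.0000 0.0000
49.6000 39.4847 26.2500 8.9337 0.0000 0.0000 0.0000 0.0000 0.0000 0.0000

Δt=0.10289  u=1.14385  d=0.87424  q=0.49788  discount=0.99160
step 9 (expiry): payoffs max(K−S,0) = 49.6000 39.4847 26.2500 8.9337 0.0000 0.0000 0.0000 0.0000 0.0000 0.0000
k=8: (k=8,j=0): S=37.5183, K−S=44.8817, hold=44.1894 ⇒ V=44.8817 exercise | (k=8,j=1): S=49.0886, K−S=33.3114, hold=32.6191 ⇒ V=33.3114 exercise | (k=8,j=2): S=64.2272, K−S=18.1728, hold=17.4805 ⇒ V=18.1728 exercise | (k=8,j=3): S=84.0344, K−S=0.0000, hold=4.4481 ⇒ V=4.4481 continue | (k=8,j=4): S=109.9500, K−S=0.0000, hold=0.0000 ⇒ V=0.0000 continue | (k=8,j=5): S=143.8578, K−S=0.0000, hold=0.0000 ⇒ V=0.0000 continue | (k=8,j=6): S=188.2224, K−S=0.0000, hold=0.0000 ⇒ V=0.0000 continue | (k=8,j=7): S=246.2689, K−S=0.0000, hold=0.0000 ⇒ V=0.0000 continue | (k=8,j=8): S=322.2164, K−S=0.0000, hold=0.0000 ⇒ V=0.0000 continue
k=7: (k=7,j=0): S=42.9153, K−S=39.4847, hold=38.7924 ⇒ V=39.4847 exercise | (k=7,j=1): S=56.1500, K−S=26.2500, hold=25.5577 ⇒ V=26.2500 exercise | (k=7,j=2): S=73.4663, K−S=8.9337, hold=11.2443 ⇒ V=11.2443 continue | (k=7,j=3): S=96.1228, K−S=0.0000, hold=2.2148 ⇒ V=2.2148 continue | (k=7,j=4): S=125.7663, K−S=0.0000, hold=0.0000 ⇒ V=0.0000 continue | (k=7,j=5): S=164.5517, K−S=0.0000, hold=0.0000 ⇒ V=0.0000 continue | (k=7,j=6): S=215.2982, K−S=0.0000, hold=0.0000 ⇒ V=0.0000 continue | (k=7,j=7): S=281.6946, K−S=0.0000, hold=0.0000 ⇒ V=0.0000 continue
k=6: (k=6,j=0): S=49.0886, K−S=33.3114, hold=32.6191 ⇒ V=33.3114 exercise | (k=6,j=1): S=64.2272, K−S=18.1728, hold=18.6213 ⇒ V=18.6213 continue | (k=6,j=2): S=84.0344, K−S=0.0000, hold=6.6920 ⇒ V=6.6920 continue | (k=6,j=3): S=109.9500, K−S=0.0000, hold=1.1027 ⇒ V=1.1027 continue | (k=6,j=4): S=143.8578, K−S=0.0000, hold=0.0000 ⇒ V=0.0000 continue | (k=6,j=5): S=188.2224, K−S=0.0000, hold=0.0000 ⇒ V=0.0000 continue | (k=6,j=6): S=246.2689, K−S=0.0000, hold=0.0000 ⇒ V=0.0000 continue
k=5: (k=5,j=0): S=56.1500, K−S=26.2500, hold=25.7791 ⇒ V=26.2500 exercise | (k=5,j=1): S=73.4663, K−S=8.9337, hold=12.5754 ⇒ V=12.5754 continue | (k=5,j=2): S=96.1228, K−S=0.0000, hold=3.8764 ⇒ V=3.8764 continue | (k=5,j=3): S=125.7663, K−S=0.0000, hold=0.5491 ⇒ V=0.5491 continue | (k=5,j=4): S=164.5517, K−S=0.0000, hold=0.0000 ⇒ V=0.0000 continue | (k=5,j=5): S=215.2982, K−S=0.0000, hold=0.0000 ⇒ V=0.0000 continue
k=4: (k=4,j=0): S=64.2272, K−S=18.1728, hold=19.2784 ⇒ V=19.2784 continue | (k=4,j=1): S=84.0344, K−S=0.0000, hold=8.1751 ⇒ V=8.1751 continue | (k=4,j=2): S=109.9500, K−S=0.0000, hold=2.2012 ⇒ V=2.2012 continue | (k=4,j=3): S=143.8578, K−S=0.0000, hold=0.2734 ⇒ V=0.2734 continue | (k=4,j=4): S=188.2224, K−S=0.0000, hold=0.0000 ⇒ V=0.0000 continue
k=3: (k=3,j=0): S=73.4663, K−S=8.9337, hold=13.6348 ⇒ V=13.6348 continue | (k=3,j=1): S=96.1228, K−S=0.0000, hold=5.1571 ⇒ V=5.1571 continue | (k=3,j=2): S=125.7663, K−S=0.0000, hold=1.2309 ⇒ V=1.2309 continue | (k=3,j=3): S=164.5517, K−S=0.0000, hold=0.1361 ⇒ V=0.1361 continue
k=2: (k=2,j=0): S=84.0344, K−S=0.0000, hold=9.3349 ⇒ V=9.3349 continue | (k=2,j=1): S=109.9500, K−S=0.0000, hold=3.1755 ⇒ V=3.1755 continue | (k=2,j=2): S=143.8578, K−S=0.0000, hold=0.6801 ⇒ V=0.6801 continue
k=1: (k=1,j=0): S=96.1228, K−S=0.0000, hold=6.2156 ⇒ V=6.2156 continue | (k=1,j=1): S=125.7663, K−S=0.0000, hold=1.9168 ⇒ V=1.9168 continue
k=0: (k=0,j=0): S=109.9500, K−S=0.0000, hold=4.0411 ⇒ V=4.0411 continue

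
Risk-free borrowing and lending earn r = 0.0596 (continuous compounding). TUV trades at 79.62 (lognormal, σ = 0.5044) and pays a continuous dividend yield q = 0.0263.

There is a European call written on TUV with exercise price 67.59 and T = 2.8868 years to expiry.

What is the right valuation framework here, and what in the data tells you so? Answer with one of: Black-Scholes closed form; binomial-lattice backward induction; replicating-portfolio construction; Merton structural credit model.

framework: Black-Scholes closed form

Key observation: everything needed for the exact continuous-time valuation of the European call on TUV (strike 67.59) is given, and no feature rules the closed form out.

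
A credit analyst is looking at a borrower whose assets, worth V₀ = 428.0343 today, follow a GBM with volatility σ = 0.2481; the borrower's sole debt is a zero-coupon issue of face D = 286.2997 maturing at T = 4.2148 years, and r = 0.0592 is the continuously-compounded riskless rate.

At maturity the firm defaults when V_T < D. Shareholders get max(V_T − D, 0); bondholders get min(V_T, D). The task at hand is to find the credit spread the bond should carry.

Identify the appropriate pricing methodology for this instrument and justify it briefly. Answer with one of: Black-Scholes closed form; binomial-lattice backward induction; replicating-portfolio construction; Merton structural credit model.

framework: Merton structural credit model

Key observation: the data describe a firm's assets (V₀ = 428.0343, GBM) and a single zero-coupon debt of face 286.2997, so credit quantities follow from equity-as-call in the structural model.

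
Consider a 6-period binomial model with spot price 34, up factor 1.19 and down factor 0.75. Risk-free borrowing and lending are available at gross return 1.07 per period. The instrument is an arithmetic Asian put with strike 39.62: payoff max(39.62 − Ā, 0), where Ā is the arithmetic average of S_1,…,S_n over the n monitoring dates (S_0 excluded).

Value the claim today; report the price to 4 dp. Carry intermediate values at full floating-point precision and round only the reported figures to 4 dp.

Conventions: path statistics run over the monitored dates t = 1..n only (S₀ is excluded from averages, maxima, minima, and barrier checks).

price = 2.5110

Risk-neutral up-probability p* = (R−d)/(u−d) = (1.07−0.75)/(1.19−0.75) = 0.7273; the claim prices as the p*-weighted sum of path payoffs discounted by R^6.
Enumerate all 2^6 = 64 price paths (U = up ×1.19, D = down ×0.75); each path with k up-moves has probability p*^k·(1−p*)^(6−k).
DDDDDD: Ā=13.9744, payoff=25.6456, prob=0.000412
UDDDDD: Ā=22.1727, payoff=17.4473, prob=0.001097
DUDDDD: Ā=19.6793, payoff=19.9407, prob=0.001097
UUDDDD: Ā=31.2245, payoff=8.3955, prob=0.002926
DDUDDD: Ā=17.8093, payoff=21.8107, prob=0.001097
UDUDDD: Ā=28.2575, payoff=11.3625, prob=0.002926
DUUDDD: Ā=25.7641, payoff=13.8559, prob=0.002926
UUUDDD: Ā=40.8791, payoff=0.0000, prob=0.007803
DDDUDD: Ā=16.4068, payoff=23.2132, prob=0.001097
UDDUDD: Ā=26.0322, payoff=13.5878, prob=0.002926
DUDUDD: Ā=23.5388, payoff=16.0812, prob=0.002926
UUDUDD: Ā=37.3483, payoff=2.2717, prob=0.007803
DDUUDD: Ā=21.6688, payoff=17.9512, prob=0.002926
UDUUDD: Ā=34.3812, payoff=5.2388, prob=0.007803
DUUUDD: Ā=31.8879, payoff=7.7321, prob=0.007803
UUUUDD: Ā=50.5954, payoff=0.0000, prob=0.020809
DDDDUD: Ā=15.3550, payoff=24.2650, prob=0.001097
UDDDUD: Ā=24.3632, payoff=15.2568, prob=0.002926
DUDDUD: Ā=21.8699, payoff=17.7501, prob=0.002926
UUDDUD: Ā=34.7002, payoff=4.9198, prob=0.007803
DDUDUD: Ā=19.9999, payoff=19.6201, prob=0.002926
UDUDUD: Ā=31.7331, payoff=7.8869, prob=0.007803
DUUDUD: Ā=29.2398, payoff=10.3802, prob=0.007803
UUUDUD: Ā=46.3938, payoff=0.0000, prob=0.020809
DDDUUD: Ā=18.5974, payoff=21.0226, prob=0.002926
UDDUUD: Ā=29.5078, payoff=10.1122, prob=0.007803
DUDUUD: Ā=27.0145, payoff=12.6055, prob=0.007803
UUDUUD: Ā=42.8630, payoff=0.0000, prob=0.020809
DDUUUD: Ā=25.1445, payoff=14.4755, prob=0.007803
UDUUUD: Ā=39.8959, payoff=0.0000, prob=0.020809
DUUUUD: Ā=37.4026, payoff=2.2174, prob=0.020809
UUUUUD: Ā=59.3454, payoff=0.0000, prob=0.055490
DDDDDU: Ā=14.5660, payoff=25.0540, prob=0.001097
UDDDDU: Ā=23.1115, payoff=16.5085, prob=0.002926
DUDDDU: Ā=20.6181, payoff=19.0019, prob=0.002926
UUDDDU: Ā=32.7141, payoff=6.9059, prob=0.007803
DDUDDU: Ā=18.7481, payoff=20.8719, prob=0.002926
UDUDDU: Ā=29.7470, payoff=9.8730, prob=0.007803
DUUDDU: Ā=27.2537, payoff=12.3663, prob=0.007803
UUUDDU: Ā=43.2425, payoff=0.0000, prob=0.020809
DDDUDU: Ā=17.3456, payoff=22.2744, prob=0.002926
UDDUDU: Ā=27.5217, payoff=12.0983, prob=0.007803
DUDUDU: Ā=25.0284, payoff=14.5916, prob=0.007803
UUDUDU: Ā=39.7117, payoff=0.0000, prob=0.020809
DDUUDU: Ā=23.1584, payoff=16.4616, prob=0.007803
UDUUDU: Ā=36.7446, payoff=2.8754, prob=0.020809
DUUUDU: Ā=34.2513, payoff=5.3687, prob=0.020809
UUUUDU: Ā=54.3454, payoff=0.0000, prob=0.055490
DDDDUU: Ā=16.2937, payoff=23.3263, prob=0.002926
UDDDUU: Ā=25.8527, payoff=13.7673, prob=0.007803
DUDDUU: Ā=23.3594, payoff=16.2606, prob=0.007803
UUDDUU: Ā=37.0636, payoff=2.5564, prob=0.020809
DDUDUU: Ā=21.4894, payoff=18.1306, prob=0.007803
UDUDUU: Ā=34.0965, payoff=5.5235, prob=0.020809
DUUDUU: Ā=31.6032, payoff=8.0168, prob=0.020809
UUUDUU: Ā=50.1438, payoff=0.0000, prob=0.055490
DDDUUU: Ā=20.0869, payoff=19.5331, prob=0.007803
UDDUUU: Ā=31.8712, payoff=7.7488, prob=0.020809
DUDUUU: Ā=29.3779, payoff=10.2421, prob=0.020809
UUDUUU: Ā=46.6129, payoff=0.0000, prob=0.055490
DDUUUU: Ā=27.5079, payoff=12.1121, prob=0.020809
UDUUUU: Ā=43.6459, payoff=0.0000, prob=0.055490
DUUUUU: Ā=41.1525, payoff=0.0000, prob=0.055490
UUUUUU: Ā=65.2954, payoff=0.0000, prob=0.147973
Price = Σ prob·payoff / R^6 = 3.768280 / 1.500730 = 2.5110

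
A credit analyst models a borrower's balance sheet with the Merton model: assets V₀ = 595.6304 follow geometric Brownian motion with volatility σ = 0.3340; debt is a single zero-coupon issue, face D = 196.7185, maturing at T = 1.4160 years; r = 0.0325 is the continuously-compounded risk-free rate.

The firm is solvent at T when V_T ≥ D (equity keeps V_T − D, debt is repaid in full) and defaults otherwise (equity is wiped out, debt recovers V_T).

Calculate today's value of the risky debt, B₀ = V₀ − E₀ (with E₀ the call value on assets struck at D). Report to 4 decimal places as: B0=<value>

Work the structural quantities from V₀ = 595.6304 against face 196.7185:
d₁ = [ln(V₀/D) + (r + σ²/2)T] / (σ√T)
   = [ln(595.6304/196.7185) + (0.0325 + 0.5·0.3340²)·1.4160] / (0.3340·√1.4160)
   = [1.107847 + 0.125002] / 0.397446 = 3.101927
d₂ = d₁ − σ√T = 3.101927 − 0.397446 = 2.704481
N(d₁) = 0.999039,  N(d₂) = 0.996579,  e^(−rT) = 0.955023
E₀ = V₀·N(d₁) − D·e^(−rT)·N(d₂)
   = 595.6304·0.999039 − 196.7185·0.955023·0.996579 = 407.829762
B₀ = V₀ − E₀ = 595.6304 − 407.829762 = 187.800638

B0=187.8006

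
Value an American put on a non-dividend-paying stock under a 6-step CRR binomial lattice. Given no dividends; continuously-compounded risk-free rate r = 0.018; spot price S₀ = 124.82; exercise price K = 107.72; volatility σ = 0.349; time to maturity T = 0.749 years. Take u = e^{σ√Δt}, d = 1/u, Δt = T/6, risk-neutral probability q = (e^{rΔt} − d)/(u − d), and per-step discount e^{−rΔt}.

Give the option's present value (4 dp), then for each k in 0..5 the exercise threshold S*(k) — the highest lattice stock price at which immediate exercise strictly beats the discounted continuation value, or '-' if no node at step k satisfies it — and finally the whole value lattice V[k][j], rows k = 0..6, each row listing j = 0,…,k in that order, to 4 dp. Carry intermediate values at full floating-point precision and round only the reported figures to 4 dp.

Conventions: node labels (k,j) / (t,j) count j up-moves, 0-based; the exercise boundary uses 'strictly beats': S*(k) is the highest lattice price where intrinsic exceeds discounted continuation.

Δt=0.12483  u=1.13123  d=0.88399  q=0.47831  discount=0.99776
step 6 (expiry): payoffs max(K−S,0) = 48.1575 31.4987 10.1805 0.0000 0.0000 0.0000 0.0000
step 5: (k=5,j=0): S=67.3790, K−S=40.3410, hold=40.0992 ⇒ V=40.3410 exercise | (k=5,j=1): S=86.2241, K−S=21.4959, hold=21.2542 ⇒ V=21.4959 exercise | (k=5,j=2): S=110.3398, K−S=0.0000, hold=5.2992 ⇒ V=5.2992 continue | (k=5,j=3): S=141.2005, K−S=0.0000, hold=0.0000 ⇒ V=0.0000 continue | (k=5,j=4): S=180.6924, K−S=0.0000, hold=0.0000 ⇒ V=0.0000 continue | (k=5,j=5): S=231.2298, K−S=0.0000, hold=0.0000 ⇒ V=0.0000 continue  boundary S*=86.2241
step 4: (k=4,j=0): S=76.2213, K−S=31.4987, hold=31.2569 ⇒ V=31.4987 exercise | (k=4,j=1): S=97.5395, K−S=10.1805, hold=13.7180 ⇒ V=13.7180 continue | (k=4,j=2): S=124.8200, K−S=0.0000, hold=2.7583 ⇒ V=2.7583 continue | (k=4,j=3): S=159.7306, K−S=0.0000, hold=0.0000 ⇒ V=0.0000 continue | (k=4,j=4): S=204.4052, K−S=0.0000, hold=0.0000 ⇒ V=0.0000 continue  boundary S*=76.2213
step 3: (k=3,j=0): S=86.2241, K−S=21.4959, hold=22.9424 ⇒ V=22.9424 continue | (k=3,j=1): S=110.3398, K−S=0.0000, hold=8.4568 ⇒ V=8.4568 continue | (k=3,j=2): S=141.2005, K−S=0.0000, hold=1.4358 ⇒ V=1.4358 continue | (k=3,j=3): S=180.6924, K−S=0.0000, hold=0.0000 ⇒ V=0.0000 continue  boundary S*=-
step 2: (k=2,j=0): S=97.5395, K−S=10.1805, hold=15.9778 ⇒ V=15.9778 continue | (k=2,j=1): S=124.8200, K−S=0.0000, hold=5.0871 ⇒ V=5.0871 continue | (k=2,j=2): S=159.7306, K−S=0.0000, hold=0.7473 ⇒ V=0.7473 continue  boundary S*=-
step 1: (k=1,j=0): S=110.3398, K−S=0.0000, hold=10.7445 ⇒ V=10.7445 continue | (k=1,j=1): S=141.2005, K−S=0.0000, hold=3.0046 ⇒ V=3.0046 continue  boundary S*=-
step 0: (k=0,j=0): S=124.8200, K−S=0.0000, hold=7.0266 ⇒ V=7.0266 continue  boundary S*=-

price = 7.0266
boundary = - - - - 76.2213 86.2241
tree:
7.0266
10.7445 3.0046
15.9778 5.0871 0.7473
22.9424 8.4568 1.4358 0.0000
31.4987 13.7180 2.7583 0.0000 0.0000
40.3410 21.4959 5.2992 0.0000 0.0000 0.0000
48.1575 31.4987 10.1805 0.0000 0.0000 0.0000 0.0000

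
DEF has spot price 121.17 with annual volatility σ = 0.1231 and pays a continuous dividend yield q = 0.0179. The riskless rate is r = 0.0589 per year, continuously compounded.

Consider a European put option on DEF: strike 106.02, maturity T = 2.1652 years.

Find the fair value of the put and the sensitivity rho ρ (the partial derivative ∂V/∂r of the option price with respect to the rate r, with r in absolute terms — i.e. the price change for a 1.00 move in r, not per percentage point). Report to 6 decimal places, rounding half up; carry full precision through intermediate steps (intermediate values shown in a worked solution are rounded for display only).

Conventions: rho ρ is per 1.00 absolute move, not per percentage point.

price = 0.998785
ρ = -25.822418

σ√T = 0.1231·√2.1652 = 0.181137
d₁ = (ln(S/K) + (r−q+σ²/2)T) / (σ√T) = (ln(121.17/106.02) + (0.0589−0.0179+0.1231²/2)·2.1652) / 0.181137 = (0.133567 + 0.105178) / 0.181137 = 1.318037
d₂ = d₁ − σ√T = 1.318037 − 0.181137 = 1.136900
e^{−rT} = 0.880267
e^{−qT} = 0.961984
N(−d₁) = 0.093746,  N(−d₂) = 0.127790
Put price V = K·e^{−rT}·N(−d₂) − S·e^{−qT}·N(−d₁) = 11.926112 − 10.927327 = 0.998785
ρ = −K·T·e^{−rT}·N(−d₂) = -25.822418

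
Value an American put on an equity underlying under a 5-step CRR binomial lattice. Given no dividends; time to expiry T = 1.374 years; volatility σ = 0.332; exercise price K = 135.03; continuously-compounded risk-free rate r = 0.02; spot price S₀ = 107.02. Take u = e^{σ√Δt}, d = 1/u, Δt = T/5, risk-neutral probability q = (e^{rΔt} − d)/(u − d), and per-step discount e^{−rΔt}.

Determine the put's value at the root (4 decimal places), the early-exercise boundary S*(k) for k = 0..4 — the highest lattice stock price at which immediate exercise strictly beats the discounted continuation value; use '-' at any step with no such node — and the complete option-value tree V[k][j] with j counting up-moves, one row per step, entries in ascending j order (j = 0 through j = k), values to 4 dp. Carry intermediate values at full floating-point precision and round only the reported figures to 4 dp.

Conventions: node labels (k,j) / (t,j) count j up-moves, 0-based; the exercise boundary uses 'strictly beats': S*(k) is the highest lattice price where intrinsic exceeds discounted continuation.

price = 34.0268
boundary = - - 75.5608 89.9251 107.0200
tree:
34.0268
45.9862 21.0645
59.4692 31.4615 9.6962
71.5390 45.1049 16.5880 2.1108
81.6807 59.4692 28.0100 4.0224 0.0000
90.2025 71.5390 45.1049 7.6653 0.0000 0.0000

Δt=0.27480, u=1.19010, d=0.84026, q=0.47235, disc=e^(-rΔt)=0.99452
k=5 terminal: V=max(K-S,0) → 90.2025 71.5390 45.1049 7.6653 0.0000 0.0000
k=4: j=0 S=53.3493 intr=81.6807 cont=80.9407 V=81.6807[EX]; j=1 S=75.5608 intr=59.4692 cont=58.7291 V=59.4692[EX]; j=2 S=107.0200 intr=28.0100 cont=27.2699 V=28.0100[EX]; j=3 S=151.5770 intr=0.0000 cont=4.0224 V=4.0224[hold]; j=4 S=214.6849 intr=0.0000 cont=0.0000 V=0.0000[hold]  S*(4)=107.0200
k=3: j=0 S=63.4910 intr=71.5390 cont=70.7989 V=71.5390[EX]; j=1 S=89.9251 intr=45.1049 cont=44.3648 V=45.1049[EX]; j=2 S=127.3647 intr=7.6653 cont=16.5880 V=16.5880[hold]; j=3 S=180.3921 intr=0.0000 cont=2.1108 V=2.1108[hold]  S*(3)=89.9251
k=2: j=0 S=75.5608 intr=59.4692 cont=58.7291 V=59.4692[EX]; j=1 S=107.0200 intr=28.0100 cont=31.4615 V=31.4615[hold]; j=2 S=151.5770 intr=0.0000 cont=9.6962 V=9.6962[hold]  S*(2)=75.5608
k=1: j=0 S=89.9251 intr=45.1049 cont=45.9862 V=45.9862[hold]; j=1 S=127.3647 intr=7.6653 cont=21.0645 V=21.0645[hold]  S*(1)=-
k=0: j=0 S=107.0200 intr=28.0100 cont=34.0268 V=34.0268[hold]  S*(0)=-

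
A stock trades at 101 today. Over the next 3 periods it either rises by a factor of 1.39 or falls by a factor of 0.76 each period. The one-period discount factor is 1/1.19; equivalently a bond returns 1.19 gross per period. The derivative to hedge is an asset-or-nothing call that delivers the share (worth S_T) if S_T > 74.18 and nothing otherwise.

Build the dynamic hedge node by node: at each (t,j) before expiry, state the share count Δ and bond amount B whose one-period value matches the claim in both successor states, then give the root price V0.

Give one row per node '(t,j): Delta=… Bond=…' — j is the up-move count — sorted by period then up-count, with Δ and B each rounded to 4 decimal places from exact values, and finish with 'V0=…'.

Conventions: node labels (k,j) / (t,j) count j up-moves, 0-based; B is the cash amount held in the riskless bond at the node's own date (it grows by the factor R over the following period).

Arbitrage-free pricing uses the up-move probability p* = (R−d)/(u−d) = 0.6825, discounting each step at R = 1.19.
Expiry values: V(3,0)=0.0000, V(3,1)=81.0893, V(3,2)=148.3080, V(3,3)=271.2475
(2,0): S=58.3376. Δ = (V_up−V_dn)/(S_up−S_dn) = (81.0893−0.0000)/(81.0893−44.3366) = 2.2063. V = [p*·81.0893 + (1−p*)·0.0000]/1.19 = 46.5098. B = V − Δ·S = -82.2033.
(2,1): S=106.6964. Δ = (V_up−V_dn)/(S_up−S_dn) = (148.3080−81.0893)/(148.3080−81.0893) = 1.0000. V = [p*·148.3080 + (1−p*)·81.0893]/1.19 = 106.6964. B = V − Δ·S = 0.0000.
(2,2): S=195.1421. Δ = (V_up−V_dn)/(S_up−S_dn) = (271.2475−148.3080)/(271.2475−148.3080) = 1.0000. V = [p*·271.2475 + (1−p*)·148.3080]/1.19 = 195.1421. B = V − Δ·S = 0.0000.
(1,0): S=76.7600. Δ = (V_up−V_dn)/(S_up−S_dn) = (106.6964−46.5098)/(106.6964−58.3376) = 1.2446. V = [p*·106.6964 + (1−p*)·46.5098]/1.19 = 73.6047. B = V − Δ·S = -21.9297.
(1,1): S=140.3900. Δ = (V_up−V_dn)/(S_up−S_dn) = (195.1421−106.6964)/(195.1421−106.6964) = 1.0000. V = [p*·195.1421 + (1−p*)·106.6964]/1.19 = 140.3900. B = V − Δ·S = 0.0000.
(0,0): S=101.0000. Δ = (V_up−V_dn)/(S_up−S_dn) = (140.3900−73.6047)/(140.3900−76.7600) = 1.0496. V = [p*·140.3900 + (1−p*)·73.6047]/1.19 = 100.1582. B = V − Δ·S = -5.8502.
Sanity check at the root: Δ(0,0)·S0 + B(0,0) reproduces V0 = 100.1582.

(0,0): Delta=1.0496 Bond=-5.8502
(1,0): Delta=1.2446 Bond=-21.9297
(1,1): Delta=1.0000 Bond=0.0000
(2,0): Delta=2.2063 Bond=-82.2033
(2,1): Delta=1.0000 Bond=0.0000
(2,2): Delta=1.0000 Bond=0.0000
V0=100.1582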